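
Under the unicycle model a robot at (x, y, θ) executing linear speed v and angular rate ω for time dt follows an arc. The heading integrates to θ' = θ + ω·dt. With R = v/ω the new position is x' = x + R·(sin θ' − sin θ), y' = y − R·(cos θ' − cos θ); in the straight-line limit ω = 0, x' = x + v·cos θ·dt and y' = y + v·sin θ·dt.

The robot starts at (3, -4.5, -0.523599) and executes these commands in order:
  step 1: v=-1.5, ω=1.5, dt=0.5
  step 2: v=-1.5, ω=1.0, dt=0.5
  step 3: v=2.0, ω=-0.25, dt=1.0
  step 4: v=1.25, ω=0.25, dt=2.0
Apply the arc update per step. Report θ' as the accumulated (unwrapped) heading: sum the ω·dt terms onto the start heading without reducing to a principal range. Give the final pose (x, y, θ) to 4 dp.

(5.1103, -1.9600, 0.9764)

step 1: θ'=0.2264 (R=-1.0000) → pose (2.2755, -4.3915, 0.2264)
step 2: θ'=0.7264 (R=-1.5000) → pose (1.6160, -4.7319, 0.7264)
step 3: θ'=0.4764 (R=-8.0000) → pose (3.2608, -3.6033, 0.4764)
step 4: θ'=0.9764 (R=5.0000) → pose (5.1103, -1.9600, 0.9764)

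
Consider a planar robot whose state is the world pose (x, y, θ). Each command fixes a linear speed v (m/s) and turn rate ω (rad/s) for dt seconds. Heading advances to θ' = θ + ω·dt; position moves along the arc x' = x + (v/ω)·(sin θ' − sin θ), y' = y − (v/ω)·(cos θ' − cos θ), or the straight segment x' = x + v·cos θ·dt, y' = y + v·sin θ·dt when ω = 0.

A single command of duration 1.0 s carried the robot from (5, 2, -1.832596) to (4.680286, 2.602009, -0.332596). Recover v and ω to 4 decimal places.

v = -0.7500, ω = 1.5000

Δθ = -0.332596 − -1.832596 = 1.500000
ω = Δθ/dt = 1.500000/1.0 = 1.5000
R = −Δy/(cos θ' − cos θ) = -0.5000
v = R·ω = -0.5000·1.5000 = -0.7500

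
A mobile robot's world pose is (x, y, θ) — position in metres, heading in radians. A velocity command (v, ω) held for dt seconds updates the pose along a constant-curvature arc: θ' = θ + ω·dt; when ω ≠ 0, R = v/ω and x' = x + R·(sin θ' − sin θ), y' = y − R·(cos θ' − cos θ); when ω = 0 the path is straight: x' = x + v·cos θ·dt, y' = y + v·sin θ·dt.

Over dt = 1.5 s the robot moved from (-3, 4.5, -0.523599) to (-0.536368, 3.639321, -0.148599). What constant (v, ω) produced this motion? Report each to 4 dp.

Δθ = -0.148599 − -0.523599 = 0.375000
ω = Δθ/dt = 0.375000/1.5 = 0.2500
R = Δx/(sin θ' − sin θ) = 7.0000
v = R·ω = 7.0000·0.2500 = 1.7500

v = 1.7500, ω = 0.2500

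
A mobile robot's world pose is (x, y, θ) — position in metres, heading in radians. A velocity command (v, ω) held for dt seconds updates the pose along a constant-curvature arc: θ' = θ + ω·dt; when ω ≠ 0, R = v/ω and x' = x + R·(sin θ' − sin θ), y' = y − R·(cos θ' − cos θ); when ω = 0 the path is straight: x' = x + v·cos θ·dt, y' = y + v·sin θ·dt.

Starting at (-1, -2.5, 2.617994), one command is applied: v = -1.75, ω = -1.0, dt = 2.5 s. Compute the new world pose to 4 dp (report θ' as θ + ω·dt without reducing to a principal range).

θ' = 2.6180 + -1.0·2.5 = 0.1180
R = v/ω = -1.75/-1.0 = 1.7500
x' = -1 + 1.7500·(sin 0.1180 − sin 2.6180) = -1.6690
y' = -2.5 − 1.7500·(cos 0.1180 − cos 2.6180) = -5.7534

(-1.6690, -5.7534, 0.1180)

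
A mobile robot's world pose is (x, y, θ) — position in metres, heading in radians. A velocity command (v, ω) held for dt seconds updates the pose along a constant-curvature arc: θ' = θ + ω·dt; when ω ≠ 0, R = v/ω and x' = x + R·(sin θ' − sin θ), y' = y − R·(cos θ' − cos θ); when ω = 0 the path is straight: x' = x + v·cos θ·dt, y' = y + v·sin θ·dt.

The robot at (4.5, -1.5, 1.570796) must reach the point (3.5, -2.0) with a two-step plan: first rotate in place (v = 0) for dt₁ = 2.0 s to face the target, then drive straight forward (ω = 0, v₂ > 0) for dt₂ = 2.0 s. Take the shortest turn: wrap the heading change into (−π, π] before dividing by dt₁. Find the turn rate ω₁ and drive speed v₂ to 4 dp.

ω₁ = 1.0172, v₂ = 0.5590

heading to target = atan2(-2−-1.5, 3.5−4.5) = -2.6779
Δθ = wrap(-2.6779 − 1.5708) = 2.0344; ω₁ = Δθ/dt₁ = 1.0172
distance = √((3.5−4.5)² + (-2−-1.5)²) = 1.1180; v₂ = distance/dt₂ = 0.5590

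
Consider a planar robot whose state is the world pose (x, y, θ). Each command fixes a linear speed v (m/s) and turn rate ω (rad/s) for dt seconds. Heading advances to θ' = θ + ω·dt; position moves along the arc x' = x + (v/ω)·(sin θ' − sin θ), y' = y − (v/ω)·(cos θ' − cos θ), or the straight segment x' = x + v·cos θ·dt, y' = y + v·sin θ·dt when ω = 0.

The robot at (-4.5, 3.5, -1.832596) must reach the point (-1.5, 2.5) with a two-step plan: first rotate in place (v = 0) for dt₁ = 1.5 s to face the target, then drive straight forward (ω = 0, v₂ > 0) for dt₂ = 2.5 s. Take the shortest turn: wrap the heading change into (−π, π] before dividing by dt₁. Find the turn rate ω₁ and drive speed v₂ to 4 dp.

ω₁ = 1.0072, v₂ = 1.2649

heading to target = atan2(2.5−3.5, -1.5−-4.5) = -0.3218
Δθ = wrap(-0.3218 − -1.8326) = 1.5108; ω₁ = Δθ/dt₁ = 1.0072
distance = √((-1.5−-4.5)² + (2.5−3.5)²) = 3.1623; v₂ = distance/dt₂ = 1.2649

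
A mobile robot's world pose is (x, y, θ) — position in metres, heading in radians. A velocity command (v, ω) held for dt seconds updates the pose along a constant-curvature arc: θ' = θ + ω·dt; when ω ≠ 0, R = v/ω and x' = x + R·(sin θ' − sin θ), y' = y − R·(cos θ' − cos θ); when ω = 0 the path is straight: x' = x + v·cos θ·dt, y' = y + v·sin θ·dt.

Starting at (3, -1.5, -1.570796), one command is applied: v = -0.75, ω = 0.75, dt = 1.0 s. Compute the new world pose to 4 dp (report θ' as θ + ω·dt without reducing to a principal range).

(2.7317, -0.8184, -0.8208)

θ' = -1.5708 + 0.75·1.0 = -0.8208
R = v/ω = -0.75/0.75 = -1.0000
x' = 3 + -1.0000·(sin -0.8208 − sin -1.5708) = 2.7317
y' = -1.5 − -1.0000·(cos -0.8208 − cos -1.5708) = -0.8184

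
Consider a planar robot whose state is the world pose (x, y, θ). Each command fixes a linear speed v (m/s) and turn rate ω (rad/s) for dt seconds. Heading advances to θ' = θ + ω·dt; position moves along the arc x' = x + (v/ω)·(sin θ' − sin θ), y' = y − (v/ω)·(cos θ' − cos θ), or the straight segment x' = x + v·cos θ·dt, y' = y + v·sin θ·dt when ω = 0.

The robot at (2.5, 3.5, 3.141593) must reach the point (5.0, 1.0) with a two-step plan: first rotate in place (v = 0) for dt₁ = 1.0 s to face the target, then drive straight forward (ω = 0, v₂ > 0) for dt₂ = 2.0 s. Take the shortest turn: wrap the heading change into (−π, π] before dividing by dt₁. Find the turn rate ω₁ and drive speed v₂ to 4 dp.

heading to target = atan2(1−3.5, 5−2.5) = -0.7854
Δθ = wrap(-0.7854 − 3.1416) = 2.3562; ω₁ = Δθ/dt₁ = 2.3562
distance = √((5−2.5)² + (1−3.5)²) = 3.5355; v₂ = distance/dt₂ = 1.7678

ω₁ = 2.3562, v₂ = 1.7678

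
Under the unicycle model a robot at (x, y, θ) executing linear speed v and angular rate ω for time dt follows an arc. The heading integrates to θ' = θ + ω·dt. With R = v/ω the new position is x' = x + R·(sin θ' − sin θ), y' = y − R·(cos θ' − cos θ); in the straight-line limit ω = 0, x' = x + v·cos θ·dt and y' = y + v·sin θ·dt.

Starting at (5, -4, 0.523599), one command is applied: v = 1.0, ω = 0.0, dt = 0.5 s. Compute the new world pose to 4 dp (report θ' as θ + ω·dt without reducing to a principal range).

(5.4330, -3.7500, 0.5236)

θ' = 0.5236 + 0.0·0.5 = 0.5236
ω = 0 → straight: x' = 5 + 1.0·cos(0.5236)·0.5 = 5.4330
y' = -4 + 1.0·sin(0.5236)·0.5 = -3.7500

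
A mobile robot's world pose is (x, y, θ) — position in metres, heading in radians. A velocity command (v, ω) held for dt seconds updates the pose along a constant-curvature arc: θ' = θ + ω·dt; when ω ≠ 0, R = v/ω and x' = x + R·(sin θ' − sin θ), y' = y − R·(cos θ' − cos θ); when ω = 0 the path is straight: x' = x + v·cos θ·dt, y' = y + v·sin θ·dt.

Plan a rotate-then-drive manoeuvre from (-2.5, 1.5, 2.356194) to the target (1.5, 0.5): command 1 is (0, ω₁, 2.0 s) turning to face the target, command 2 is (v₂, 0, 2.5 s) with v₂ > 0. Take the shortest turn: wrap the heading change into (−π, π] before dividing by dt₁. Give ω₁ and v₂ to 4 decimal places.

heading to target = atan2(0.5−1.5, 1.5−-2.5) = -0.2450
Δθ = wrap(-0.2450 − 2.3562) = -2.6012; ω₁ = Δθ/dt₁ = -1.3006
distance = √((1.5−-2.5)² + (0.5−1.5)²) = 4.1231; v₂ = distance/dt₂ = 1.6492

ω₁ = -1.3006, v₂ = 1.6492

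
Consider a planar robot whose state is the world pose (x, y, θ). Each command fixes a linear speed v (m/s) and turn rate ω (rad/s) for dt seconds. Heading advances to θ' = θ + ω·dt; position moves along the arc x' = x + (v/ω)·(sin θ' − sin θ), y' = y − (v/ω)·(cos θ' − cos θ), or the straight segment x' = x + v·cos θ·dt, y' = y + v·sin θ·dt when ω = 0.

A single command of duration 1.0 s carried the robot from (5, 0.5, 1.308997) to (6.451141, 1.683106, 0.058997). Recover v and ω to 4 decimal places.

Δθ = 0.058997 − 1.308997 = -1.250000
ω = Δθ/dt = -1.250000/1.0 = -1.2500
R = Δx/(sin θ' − sin θ) = -1.6000
v = R·ω = -1.6000·-1.2500 = 2.0000

v = 2.0000, ω = -1.2500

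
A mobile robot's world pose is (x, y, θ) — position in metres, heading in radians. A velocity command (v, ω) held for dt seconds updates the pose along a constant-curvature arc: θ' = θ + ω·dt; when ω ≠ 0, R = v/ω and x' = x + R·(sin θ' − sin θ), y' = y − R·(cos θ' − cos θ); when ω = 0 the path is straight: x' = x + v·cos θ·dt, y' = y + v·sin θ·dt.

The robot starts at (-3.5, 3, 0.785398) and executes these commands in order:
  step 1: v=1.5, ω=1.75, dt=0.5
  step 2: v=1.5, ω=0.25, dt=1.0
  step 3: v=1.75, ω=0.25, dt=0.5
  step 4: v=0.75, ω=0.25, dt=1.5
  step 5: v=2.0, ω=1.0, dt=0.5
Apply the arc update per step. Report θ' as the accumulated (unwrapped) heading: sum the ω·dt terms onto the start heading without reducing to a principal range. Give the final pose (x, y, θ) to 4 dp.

(-5.4692, 7.2962, 2.9104)

step 1: θ'=1.6604 (R=0.8571) → pose (-3.2524, 3.6828, 1.6604)
step 2: θ'=1.9104 (R=6.0000) → pose (-3.5710, 5.1446, 1.9104)
step 3: θ'=2.0354 (R=7.0000) → pose (-3.9132, 5.9493, 2.0354)
step 4: θ'=2.4104 (R=3.0000) → pose (-4.5919, 6.8382, 2.4104)
step 5: θ'=2.9104 (R=2.0000) → pose (-5.4692, 7.2962, 2.9104)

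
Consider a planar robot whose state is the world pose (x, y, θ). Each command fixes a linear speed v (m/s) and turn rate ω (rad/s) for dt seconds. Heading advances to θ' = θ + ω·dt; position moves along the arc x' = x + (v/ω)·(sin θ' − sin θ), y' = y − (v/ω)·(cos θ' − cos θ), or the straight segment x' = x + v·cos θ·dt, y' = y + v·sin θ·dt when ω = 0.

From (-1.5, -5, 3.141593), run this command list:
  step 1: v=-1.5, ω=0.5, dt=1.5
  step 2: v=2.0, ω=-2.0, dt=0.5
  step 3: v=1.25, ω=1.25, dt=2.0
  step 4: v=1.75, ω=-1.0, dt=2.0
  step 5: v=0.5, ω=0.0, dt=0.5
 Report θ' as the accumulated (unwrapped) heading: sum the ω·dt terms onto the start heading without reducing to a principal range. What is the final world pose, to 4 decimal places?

step 1: θ'=3.8916 (R=-3.0000) → pose (0.5449, -4.1951, 3.8916)
step 2: θ'=2.8916 (R=-1.0000) → pose (-0.3841, -4.4323, 2.8916)
step 3: θ'=5.3916 (R=1.0000) → pose (-1.4096, -6.0294, 5.3916)
step 4: θ'=3.3916 (R=-1.7500) → pose (-2.3383, -8.8243, 3.3916)
step 5: θ'=3.3916 (straight) → pose (-2.5805, -8.8861, 3.3916)

(-2.5805, -8.8861, 3.3916)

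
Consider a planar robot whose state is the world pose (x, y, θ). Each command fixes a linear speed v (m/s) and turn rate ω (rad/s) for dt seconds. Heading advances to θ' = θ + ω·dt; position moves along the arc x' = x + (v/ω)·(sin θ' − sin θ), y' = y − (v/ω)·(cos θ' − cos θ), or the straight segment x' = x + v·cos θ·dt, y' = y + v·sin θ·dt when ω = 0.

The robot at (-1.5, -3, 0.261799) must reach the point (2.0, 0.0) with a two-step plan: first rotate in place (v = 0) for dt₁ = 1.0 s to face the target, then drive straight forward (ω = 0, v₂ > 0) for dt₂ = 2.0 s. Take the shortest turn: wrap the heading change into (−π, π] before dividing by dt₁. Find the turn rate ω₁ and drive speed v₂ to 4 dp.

ω₁ = 0.4468, v₂ = 2.3049

heading to target = atan2(0−-3, 2−-1.5) = 0.7086
Δθ = wrap(0.7086 − 0.2618) = 0.4468; ω₁ = Δθ/dt₁ = 0.4468
distance = √((2−-1.5)² + (0−-3)²) = 4.6098; v₂ = distance/dt₂ = 2.3049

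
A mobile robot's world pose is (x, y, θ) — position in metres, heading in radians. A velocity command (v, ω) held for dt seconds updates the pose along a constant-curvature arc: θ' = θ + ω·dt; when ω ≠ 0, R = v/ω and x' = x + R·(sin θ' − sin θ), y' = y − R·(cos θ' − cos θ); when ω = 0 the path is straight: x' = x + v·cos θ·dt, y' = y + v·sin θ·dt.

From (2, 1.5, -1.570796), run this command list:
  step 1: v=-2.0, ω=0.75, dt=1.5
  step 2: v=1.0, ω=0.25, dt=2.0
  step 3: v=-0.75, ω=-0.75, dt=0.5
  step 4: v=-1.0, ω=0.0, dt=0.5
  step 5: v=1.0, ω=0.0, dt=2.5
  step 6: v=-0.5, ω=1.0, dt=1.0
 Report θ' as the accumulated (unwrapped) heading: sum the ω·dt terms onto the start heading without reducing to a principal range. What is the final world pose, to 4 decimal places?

step 1: θ'=-0.4458 (R=-2.6667) → pose (0.4831, 3.9060, -0.4458)
step 2: θ'=0.0542 (R=4.0000) → pose (2.4246, 3.5210, 0.0542)
step 3: θ'=-0.3208 (R=1.0000) → pose (2.0551, 3.5705, -0.3208)
step 4: θ'=-0.3208 (straight) → pose (1.5806, 3.7282, -0.3208)
step 5: θ'=-0.3208 (straight) → pose (3.9530, 2.9399, -0.3208)
step 6: θ'=0.6792 (R=-0.5000) → pose (3.4813, 2.8544, 0.6792)

(3.4813, 2.8544, 0.6792)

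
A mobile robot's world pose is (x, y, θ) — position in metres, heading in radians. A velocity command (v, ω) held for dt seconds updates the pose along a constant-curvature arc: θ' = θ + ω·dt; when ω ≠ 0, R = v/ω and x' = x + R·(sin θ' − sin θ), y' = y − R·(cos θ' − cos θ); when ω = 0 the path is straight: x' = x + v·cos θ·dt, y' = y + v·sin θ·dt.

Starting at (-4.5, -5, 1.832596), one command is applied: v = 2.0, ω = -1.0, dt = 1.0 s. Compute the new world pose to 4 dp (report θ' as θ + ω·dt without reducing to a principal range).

(-4.0475, -3.1364, 0.8326)

θ' = 1.8326 + -1.0·1.0 = 0.8326
R = v/ω = 2.0/-1.0 = -2.0000
x' = -4.5 + -2.0000·(sin 0.8326 − sin 1.8326) = -4.0475
y' = -5 − -2.0000·(cos 0.8326 − cos 1.8326) = -3.1364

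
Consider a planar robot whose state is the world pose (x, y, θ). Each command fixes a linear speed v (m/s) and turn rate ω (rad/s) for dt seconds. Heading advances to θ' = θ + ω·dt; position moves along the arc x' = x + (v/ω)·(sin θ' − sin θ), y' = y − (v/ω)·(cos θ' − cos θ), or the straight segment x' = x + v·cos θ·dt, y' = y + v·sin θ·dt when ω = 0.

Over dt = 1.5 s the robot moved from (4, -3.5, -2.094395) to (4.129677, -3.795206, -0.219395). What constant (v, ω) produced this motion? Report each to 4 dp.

Δθ = -0.219395 − -2.094395 = 1.875000
ω = Δθ/dt = 1.875000/1.5 = 1.2500
R = −Δy/(cos θ' − cos θ) = 0.2000
v = R·ω = 0.2000·1.2500 = 0.2500

v = 0.2500, ω = 1.2500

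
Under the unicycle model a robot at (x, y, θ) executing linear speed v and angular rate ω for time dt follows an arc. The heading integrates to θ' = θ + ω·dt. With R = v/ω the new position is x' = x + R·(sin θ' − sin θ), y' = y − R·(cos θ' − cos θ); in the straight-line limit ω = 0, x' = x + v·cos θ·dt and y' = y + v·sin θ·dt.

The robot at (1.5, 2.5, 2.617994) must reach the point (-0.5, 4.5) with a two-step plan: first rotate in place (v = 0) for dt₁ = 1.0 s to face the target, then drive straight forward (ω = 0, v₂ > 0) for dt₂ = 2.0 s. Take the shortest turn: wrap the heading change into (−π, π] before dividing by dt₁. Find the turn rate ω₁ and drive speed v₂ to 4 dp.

heading to target = atan2(4.5−2.5, -0.5−1.5) = 2.3562
Δθ = wrap(2.3562 − 2.6180) = -0.2618; ω₁ = Δθ/dt₁ = -0.2618
distance = √((-0.5−1.5)² + (4.5−2.5)²) = 2.8284; v₂ = distance/dt₂ = 1.4142

ω₁ = -0.2618, v₂ = 1.4142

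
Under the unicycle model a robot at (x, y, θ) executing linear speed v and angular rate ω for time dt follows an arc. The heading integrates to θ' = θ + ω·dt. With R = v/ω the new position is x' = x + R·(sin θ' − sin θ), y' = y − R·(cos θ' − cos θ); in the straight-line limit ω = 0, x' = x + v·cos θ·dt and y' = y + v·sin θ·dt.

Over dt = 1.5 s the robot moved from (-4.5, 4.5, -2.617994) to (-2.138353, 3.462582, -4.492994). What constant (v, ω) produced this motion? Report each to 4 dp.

Δθ = -4.492994 − -2.617994 = -1.875000
ω = Δθ/dt = -1.875000/1.5 = -1.2500
R = Δx/(sin θ' − sin θ) = 1.6000
v = R·ω = 1.6000·-1.2500 = -2.0000

v = -2.0000, ω = -1.2500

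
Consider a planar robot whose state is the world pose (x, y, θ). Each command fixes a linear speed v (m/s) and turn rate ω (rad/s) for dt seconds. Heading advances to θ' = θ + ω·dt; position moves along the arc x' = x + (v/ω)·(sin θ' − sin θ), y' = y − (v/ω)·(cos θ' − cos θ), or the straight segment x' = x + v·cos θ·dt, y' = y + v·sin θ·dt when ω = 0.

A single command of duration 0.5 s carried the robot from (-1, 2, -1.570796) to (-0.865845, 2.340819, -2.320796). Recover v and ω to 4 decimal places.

Δθ = -2.320796 − -1.570796 = -0.750000
ω = Δθ/dt = -0.750000/0.5 = -1.5000
R = −Δy/(cos θ' − cos θ) = 0.5000
v = R·ω = 0.5000·-1.5000 = -0.7500

v = -0.7500, ω = -1.5000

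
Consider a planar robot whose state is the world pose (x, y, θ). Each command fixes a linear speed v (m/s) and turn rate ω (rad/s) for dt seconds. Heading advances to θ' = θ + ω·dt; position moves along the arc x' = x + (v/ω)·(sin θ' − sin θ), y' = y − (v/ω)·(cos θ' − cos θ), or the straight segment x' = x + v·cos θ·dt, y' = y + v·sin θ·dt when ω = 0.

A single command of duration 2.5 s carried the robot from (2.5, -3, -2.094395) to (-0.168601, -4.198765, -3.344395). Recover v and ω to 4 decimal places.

v = 1.2500, ω = -0.5000

Δθ = -3.344395 − -2.094395 = -1.250000
ω = Δθ/dt = -1.250000/2.5 = -0.5000
R = Δx/(sin θ' − sin θ) = -2.5000
v = R·ω = -2.5000·-0.5000 = 1.2500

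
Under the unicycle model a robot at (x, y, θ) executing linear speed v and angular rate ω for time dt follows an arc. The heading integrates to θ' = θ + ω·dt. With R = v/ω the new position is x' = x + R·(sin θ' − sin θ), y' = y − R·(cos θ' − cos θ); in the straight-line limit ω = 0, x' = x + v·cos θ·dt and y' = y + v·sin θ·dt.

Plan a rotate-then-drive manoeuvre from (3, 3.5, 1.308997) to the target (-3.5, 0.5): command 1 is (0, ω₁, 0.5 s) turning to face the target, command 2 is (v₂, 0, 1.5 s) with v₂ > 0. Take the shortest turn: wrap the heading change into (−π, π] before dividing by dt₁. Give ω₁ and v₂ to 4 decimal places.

ω₁ = 4.5300, v₂ = 4.7726

heading to target = atan2(0.5−3.5, -3.5−3) = -2.7092
Δθ = wrap(-2.7092 − 1.3090) = 2.2650; ω₁ = Δθ/dt₁ = 4.5300
distance = √((-3.5−3)² + (0.5−3.5)²) = 7.1589; v₂ = distance/dt₂ = 4.7726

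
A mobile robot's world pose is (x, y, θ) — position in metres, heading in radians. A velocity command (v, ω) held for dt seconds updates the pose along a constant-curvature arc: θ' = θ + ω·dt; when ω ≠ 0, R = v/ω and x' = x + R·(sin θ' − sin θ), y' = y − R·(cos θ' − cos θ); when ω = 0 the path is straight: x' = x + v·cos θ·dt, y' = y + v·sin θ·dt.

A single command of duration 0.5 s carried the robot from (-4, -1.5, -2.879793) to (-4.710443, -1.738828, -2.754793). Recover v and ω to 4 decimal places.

Δθ = -2.754793 − -2.879793 = 0.125000
ω = Δθ/dt = 0.125000/0.5 = 0.2500
R = Δx/(sin θ' − sin θ) = 6.0000
v = R·ω = 6.0000·0.2500 = 1.5000

v = 1.5000, ω = 0.2500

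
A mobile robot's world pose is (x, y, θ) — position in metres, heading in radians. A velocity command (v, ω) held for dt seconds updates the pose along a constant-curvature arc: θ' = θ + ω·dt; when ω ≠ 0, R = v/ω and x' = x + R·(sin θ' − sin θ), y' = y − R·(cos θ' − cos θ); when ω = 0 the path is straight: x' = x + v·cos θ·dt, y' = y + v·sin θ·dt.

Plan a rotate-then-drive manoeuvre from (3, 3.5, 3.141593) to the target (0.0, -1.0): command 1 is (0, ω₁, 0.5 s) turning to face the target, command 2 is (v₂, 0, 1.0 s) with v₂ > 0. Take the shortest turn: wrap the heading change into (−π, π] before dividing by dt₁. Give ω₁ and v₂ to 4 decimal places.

ω₁ = 1.9656, v₂ = 5.4083

heading to target = atan2(-1−3.5, 0−3) = -2.1588
Δθ = wrap(-2.1588 − 3.1416) = 0.9828; ω₁ = Δθ/dt₁ = 1.9656
distance = √((0−3)² + (-1−3.5)²) = 5.4083; v₂ = distance/dt₂ = 5.4083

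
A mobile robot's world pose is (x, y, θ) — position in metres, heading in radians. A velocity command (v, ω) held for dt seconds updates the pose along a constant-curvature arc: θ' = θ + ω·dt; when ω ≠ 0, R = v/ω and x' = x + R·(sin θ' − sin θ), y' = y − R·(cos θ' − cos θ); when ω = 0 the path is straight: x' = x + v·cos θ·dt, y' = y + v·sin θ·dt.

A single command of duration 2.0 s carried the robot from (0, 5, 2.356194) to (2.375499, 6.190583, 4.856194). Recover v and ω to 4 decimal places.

v = -1.7500, ω = 1.2500

Δθ = 4.856194 − 2.356194 = 2.500000
ω = Δθ/dt = 2.500000/2.0 = 1.2500
R = Δx/(sin θ' − sin θ) = -1.4000
v = R·ω = -1.4000·1.2500 = -1.7500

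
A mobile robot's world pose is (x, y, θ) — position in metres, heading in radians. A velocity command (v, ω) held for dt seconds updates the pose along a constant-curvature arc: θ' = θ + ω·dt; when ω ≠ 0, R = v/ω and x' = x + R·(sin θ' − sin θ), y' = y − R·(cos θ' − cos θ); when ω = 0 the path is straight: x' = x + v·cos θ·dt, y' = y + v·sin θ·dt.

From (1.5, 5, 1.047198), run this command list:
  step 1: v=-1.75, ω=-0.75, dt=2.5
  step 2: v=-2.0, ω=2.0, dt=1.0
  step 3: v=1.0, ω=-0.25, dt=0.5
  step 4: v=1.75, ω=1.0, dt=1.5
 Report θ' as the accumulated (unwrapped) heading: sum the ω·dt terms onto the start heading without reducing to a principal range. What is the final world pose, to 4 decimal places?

(-4.2104, 7.0721, 2.5472)

step 1: θ'=-0.8278 (R=2.3333) → pose (-2.2391, 4.5882, -0.8278)
step 2: θ'=1.1722 (R=-1.0000) → pose (-3.8972, 4.2998, 1.1722)
step 3: θ'=1.0472 (R=-4.0000) → pose (-3.6748, 4.7473, 1.0472)
step 4: θ'=2.5472 (R=1.7500) → pose (-4.2104, 7.0721, 2.5472)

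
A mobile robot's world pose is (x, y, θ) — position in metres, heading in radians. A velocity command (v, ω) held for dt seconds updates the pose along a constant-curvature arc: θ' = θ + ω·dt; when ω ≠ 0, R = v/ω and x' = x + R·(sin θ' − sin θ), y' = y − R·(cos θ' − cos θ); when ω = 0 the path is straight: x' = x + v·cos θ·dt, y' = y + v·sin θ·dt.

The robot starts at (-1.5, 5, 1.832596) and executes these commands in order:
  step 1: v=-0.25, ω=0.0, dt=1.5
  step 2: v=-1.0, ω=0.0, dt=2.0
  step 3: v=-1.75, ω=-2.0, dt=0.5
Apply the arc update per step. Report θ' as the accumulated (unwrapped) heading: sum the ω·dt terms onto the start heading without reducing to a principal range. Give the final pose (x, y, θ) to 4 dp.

step 1: θ'=1.8326 (straight) → pose (-1.4029, 4.6378, 1.8326)
step 2: θ'=1.8326 (straight) → pose (-0.8853, 2.7059, 1.8326)
step 3: θ'=0.8326 (R=0.8750) → pose (-1.0833, 1.8906, 0.8326)

(-1.0833, 1.8906, 0.8326)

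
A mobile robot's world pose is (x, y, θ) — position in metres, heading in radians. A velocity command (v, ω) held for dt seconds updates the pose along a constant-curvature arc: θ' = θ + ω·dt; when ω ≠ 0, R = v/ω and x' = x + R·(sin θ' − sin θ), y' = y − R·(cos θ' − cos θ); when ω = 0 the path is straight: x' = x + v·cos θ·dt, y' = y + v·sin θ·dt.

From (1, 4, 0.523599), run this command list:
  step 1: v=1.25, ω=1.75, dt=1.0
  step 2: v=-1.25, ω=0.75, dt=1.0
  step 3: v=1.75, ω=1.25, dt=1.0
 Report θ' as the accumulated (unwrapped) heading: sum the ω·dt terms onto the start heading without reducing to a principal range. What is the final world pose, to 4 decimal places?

step 1: θ'=2.2736 (R=0.7143) → pose (1.1879, 5.0803, 2.2736)
step 2: θ'=3.0236 (R=-1.6667) → pose (2.2634, 4.5025, 3.0236)
step 3: θ'=4.2736 (R=1.4000) → pose (0.8312, 3.7070, 4.2736)

(0.8312, 3.7070, 4.2736)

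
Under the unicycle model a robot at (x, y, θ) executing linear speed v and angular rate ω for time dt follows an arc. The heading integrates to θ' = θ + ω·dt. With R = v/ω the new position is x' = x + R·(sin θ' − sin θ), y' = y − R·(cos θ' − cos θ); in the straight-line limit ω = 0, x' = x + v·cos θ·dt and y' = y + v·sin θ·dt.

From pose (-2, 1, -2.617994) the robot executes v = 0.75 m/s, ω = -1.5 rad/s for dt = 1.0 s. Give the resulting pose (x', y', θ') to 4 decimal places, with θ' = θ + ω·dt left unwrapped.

(-2.6642, 1.1530, -4.1180)

θ' = -2.6180 + -1.5·1.0 = -4.1180
R = v/ω = 0.75/-1.5 = -0.5000
x' = -2 + -0.5000·(sin -4.1180 − sin -2.6180) = -2.6642
y' = 1 − -0.5000·(cos -4.1180 − cos -2.6180) = 1.1530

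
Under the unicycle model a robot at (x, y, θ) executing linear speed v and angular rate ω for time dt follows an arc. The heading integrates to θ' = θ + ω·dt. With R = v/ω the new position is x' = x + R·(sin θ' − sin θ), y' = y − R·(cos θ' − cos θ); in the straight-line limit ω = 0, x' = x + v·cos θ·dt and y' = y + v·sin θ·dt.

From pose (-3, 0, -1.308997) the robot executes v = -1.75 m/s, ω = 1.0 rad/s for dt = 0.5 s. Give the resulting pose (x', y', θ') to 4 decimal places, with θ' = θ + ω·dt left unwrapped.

θ' = -1.3090 + 1.0·0.5 = -0.8090
R = v/ω = -1.75/1.0 = -1.7500
x' = -3 + -1.7500·(sin -0.8090 − sin -1.3090) = -3.4241
y' = 0 − -1.7500·(cos -0.8090 − cos -1.3090) = 0.7550

(-3.4241, 0.7550, -0.8090)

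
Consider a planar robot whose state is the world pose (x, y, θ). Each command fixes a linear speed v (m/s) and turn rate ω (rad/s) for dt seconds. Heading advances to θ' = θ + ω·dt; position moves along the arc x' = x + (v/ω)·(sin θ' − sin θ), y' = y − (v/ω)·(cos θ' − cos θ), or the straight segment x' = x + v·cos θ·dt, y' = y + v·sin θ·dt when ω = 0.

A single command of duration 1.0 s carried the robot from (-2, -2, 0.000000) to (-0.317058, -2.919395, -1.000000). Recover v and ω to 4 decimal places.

Δθ = -1.000000 − 0.000000 = -1.000000
ω = Δθ/dt = -1.000000/1.0 = -1.0000
R = Δx/(sin θ' − sin θ) = -2.0000
v = R·ω = -2.0000·-1.0000 = 2.0000

v = 2.0000, ω = -1.0000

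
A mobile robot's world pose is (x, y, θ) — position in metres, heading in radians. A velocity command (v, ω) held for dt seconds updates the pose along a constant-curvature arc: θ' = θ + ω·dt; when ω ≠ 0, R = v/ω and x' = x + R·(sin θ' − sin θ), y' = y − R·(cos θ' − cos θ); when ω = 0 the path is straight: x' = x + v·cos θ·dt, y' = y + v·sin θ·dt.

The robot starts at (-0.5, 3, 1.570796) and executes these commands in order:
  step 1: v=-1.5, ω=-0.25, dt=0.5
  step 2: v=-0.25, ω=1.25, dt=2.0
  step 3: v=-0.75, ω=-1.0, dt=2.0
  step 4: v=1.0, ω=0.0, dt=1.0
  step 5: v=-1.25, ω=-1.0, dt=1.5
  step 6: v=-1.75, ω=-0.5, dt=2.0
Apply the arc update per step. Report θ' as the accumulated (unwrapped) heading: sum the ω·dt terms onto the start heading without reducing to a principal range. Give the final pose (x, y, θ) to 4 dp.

(-3.3077, 1.3694, -0.5542)

step 1: θ'=1.4458 (R=6.0000) → pose (-0.5468, 2.2520, 1.4458)
step 2: θ'=3.9458 (R=-0.2000) → pose (-0.2043, 2.0883, 3.9458)
step 3: θ'=1.9458 (R=0.7500) → pose (1.0338, 1.8427, 1.9458)
step 4: θ'=1.9458 (straight) → pose (0.6675, 2.7732, 1.9458)
step 5: θ'=0.4458 (R=1.2500) → pose (0.0433, 1.1876, 0.4458)
step 6: θ'=-0.5542 (R=3.5000) → pose (-3.3077, 1.3694, -0.5542)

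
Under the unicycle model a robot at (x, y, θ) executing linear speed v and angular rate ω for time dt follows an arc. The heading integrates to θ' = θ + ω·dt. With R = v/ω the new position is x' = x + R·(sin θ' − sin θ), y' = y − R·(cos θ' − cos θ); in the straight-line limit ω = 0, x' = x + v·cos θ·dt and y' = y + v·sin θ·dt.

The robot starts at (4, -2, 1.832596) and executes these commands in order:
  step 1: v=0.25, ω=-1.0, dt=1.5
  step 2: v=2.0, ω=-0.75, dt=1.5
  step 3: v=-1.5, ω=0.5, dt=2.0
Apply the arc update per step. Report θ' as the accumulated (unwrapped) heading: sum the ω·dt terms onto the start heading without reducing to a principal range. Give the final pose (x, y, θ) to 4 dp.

(4.1748, -1.5180, 0.2076)

step 1: θ'=0.3326 (R=-0.2500) → pose (4.1599, -1.6990, 0.3326)
step 2: θ'=-0.7924 (R=-2.6667) → pose (6.9293, -2.3472, -0.7924)
step 3: θ'=0.2076 (R=-3.0000) → pose (4.1748, -1.5180, 0.2076)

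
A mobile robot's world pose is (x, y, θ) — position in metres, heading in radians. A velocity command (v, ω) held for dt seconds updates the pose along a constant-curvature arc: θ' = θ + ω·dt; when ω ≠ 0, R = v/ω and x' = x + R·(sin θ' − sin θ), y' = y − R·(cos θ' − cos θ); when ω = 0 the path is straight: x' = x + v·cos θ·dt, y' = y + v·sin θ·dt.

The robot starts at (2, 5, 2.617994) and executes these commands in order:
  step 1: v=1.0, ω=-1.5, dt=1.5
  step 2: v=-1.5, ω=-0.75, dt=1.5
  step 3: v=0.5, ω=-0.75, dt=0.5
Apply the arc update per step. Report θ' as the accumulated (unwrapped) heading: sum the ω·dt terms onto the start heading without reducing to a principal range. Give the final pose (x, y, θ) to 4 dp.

step 1: θ'=0.3680 (R=-0.6667) → pose (2.0935, 6.1994, 0.3680)
step 2: θ'=-0.7570 (R=2.0000) → pose (0.0005, 6.6117, -0.7570)
step 3: θ'=-1.1320 (R=-0.6667) → pose (0.1462, 6.4103, -1.1320)

(0.1462, 6.4103, -1.1320)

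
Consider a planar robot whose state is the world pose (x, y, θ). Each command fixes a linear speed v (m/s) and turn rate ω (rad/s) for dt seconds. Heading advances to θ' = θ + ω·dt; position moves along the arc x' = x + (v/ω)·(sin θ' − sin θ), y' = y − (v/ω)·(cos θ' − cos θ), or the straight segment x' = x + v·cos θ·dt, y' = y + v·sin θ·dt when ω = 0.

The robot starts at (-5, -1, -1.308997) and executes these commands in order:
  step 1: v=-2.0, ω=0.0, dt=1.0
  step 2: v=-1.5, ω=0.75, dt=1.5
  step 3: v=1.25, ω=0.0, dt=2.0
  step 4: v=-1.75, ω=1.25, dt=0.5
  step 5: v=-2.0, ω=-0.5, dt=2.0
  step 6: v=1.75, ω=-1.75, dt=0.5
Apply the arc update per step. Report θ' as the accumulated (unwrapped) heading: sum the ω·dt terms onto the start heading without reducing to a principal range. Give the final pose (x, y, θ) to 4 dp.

(-8.8479, 1.3275, -1.4340)

step 1: θ'=-1.3090 (straight) → pose (-5.5176, 0.9319, -1.3090)
step 2: θ'=-0.1840 (R=-2.0000) → pose (-7.0836, 2.3805, -0.1840)
step 3: θ'=-0.1840 (straight) → pose (-4.6258, 1.9231, -0.1840)
step 4: θ'=0.4410 (R=-1.4000) → pose (-5.4795, 1.8127, 0.4410)
step 5: θ'=-0.5590 (R=4.0000) → pose (-9.3082, 2.0389, -0.5590)
step 6: θ'=-1.4340 (R=-1.0000) → pose (-8.8479, 1.3275, -1.4340)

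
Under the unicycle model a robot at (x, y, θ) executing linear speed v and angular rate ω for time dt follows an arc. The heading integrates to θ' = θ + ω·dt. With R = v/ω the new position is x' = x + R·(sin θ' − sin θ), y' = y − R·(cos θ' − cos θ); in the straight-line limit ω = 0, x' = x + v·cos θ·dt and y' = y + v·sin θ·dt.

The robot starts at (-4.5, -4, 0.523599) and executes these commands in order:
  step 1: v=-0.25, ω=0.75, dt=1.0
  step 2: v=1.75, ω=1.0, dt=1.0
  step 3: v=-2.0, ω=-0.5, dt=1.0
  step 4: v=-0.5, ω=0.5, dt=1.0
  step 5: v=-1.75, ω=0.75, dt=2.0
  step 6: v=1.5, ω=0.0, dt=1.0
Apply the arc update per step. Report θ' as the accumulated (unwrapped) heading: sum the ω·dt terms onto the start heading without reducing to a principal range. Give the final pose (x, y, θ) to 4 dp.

(-1.9591, -6.0328, 3.7736)

step 1: θ'=1.2736 (R=-0.3333) → pose (-4.6521, -4.1911, 1.2736)
step 2: θ'=2.2736 (R=1.7500) → pose (-4.9900, -2.5475, 2.2736)
step 3: θ'=1.7736 (R=4.0000) → pose (-4.1241, -4.3272, 1.7736)
step 4: θ'=2.2736 (R=-1.0000) → pose (-3.9077, -4.7722, 2.2736)
step 5: θ'=3.7736 (R=-2.3333) → pose (-0.7488, -5.1466, 3.7736)
step 6: θ'=3.7736 (straight) → pose (-1.9591, -6.0328, 3.7736)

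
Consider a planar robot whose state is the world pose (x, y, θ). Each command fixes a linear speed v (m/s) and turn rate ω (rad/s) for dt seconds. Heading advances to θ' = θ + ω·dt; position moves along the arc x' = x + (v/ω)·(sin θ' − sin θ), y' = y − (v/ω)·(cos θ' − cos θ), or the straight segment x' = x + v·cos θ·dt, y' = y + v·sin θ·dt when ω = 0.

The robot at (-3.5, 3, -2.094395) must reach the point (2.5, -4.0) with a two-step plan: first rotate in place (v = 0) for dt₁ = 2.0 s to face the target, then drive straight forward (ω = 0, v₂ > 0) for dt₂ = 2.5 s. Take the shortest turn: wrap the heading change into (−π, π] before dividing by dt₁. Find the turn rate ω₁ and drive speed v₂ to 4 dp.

ω₁ = 0.6161, v₂ = 3.6878

heading to target = atan2(-4−3, 2.5−-3.5) = -0.8622
Δθ = wrap(-0.8622 − -2.0944) = 1.2322; ω₁ = Δθ/dt₁ = 0.6161
distance = √((2.5−-3.5)² + (-4−3)²) = 9.2195; v₂ = distance/dt₂ = 3.6878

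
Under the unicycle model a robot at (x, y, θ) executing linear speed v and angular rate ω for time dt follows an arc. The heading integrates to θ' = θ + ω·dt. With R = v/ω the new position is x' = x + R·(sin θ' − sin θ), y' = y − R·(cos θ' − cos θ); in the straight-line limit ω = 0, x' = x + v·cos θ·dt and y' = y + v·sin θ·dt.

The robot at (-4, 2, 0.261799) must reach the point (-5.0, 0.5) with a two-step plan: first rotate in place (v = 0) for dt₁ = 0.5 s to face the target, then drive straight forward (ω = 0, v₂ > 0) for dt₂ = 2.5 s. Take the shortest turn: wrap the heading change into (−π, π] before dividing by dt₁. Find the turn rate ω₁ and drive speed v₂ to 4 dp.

heading to target = atan2(0.5−2, -5−-4) = -2.1588
Δθ = wrap(-2.1588 − 0.2618) = -2.4206; ω₁ = Δθ/dt₁ = -4.8412
distance = √((-5−-4)² + (0.5−2)²) = 1.8028; v₂ = distance/dt₂ = 0.7211

ω₁ = -4.8412, v₂ = 0.7211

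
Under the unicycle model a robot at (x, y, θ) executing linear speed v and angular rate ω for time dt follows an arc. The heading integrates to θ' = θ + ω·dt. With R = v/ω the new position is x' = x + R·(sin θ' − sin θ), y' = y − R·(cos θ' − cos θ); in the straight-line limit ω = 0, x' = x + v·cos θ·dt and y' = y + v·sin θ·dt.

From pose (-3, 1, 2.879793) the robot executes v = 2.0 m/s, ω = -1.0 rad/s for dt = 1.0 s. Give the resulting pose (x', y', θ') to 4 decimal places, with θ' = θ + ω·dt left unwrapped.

(-4.3876, 2.3236, 1.8798)

θ' = 2.8798 + -1.0·1.0 = 1.8798
R = v/ω = 2.0/-1.0 = -2.0000
x' = -3 + -2.0000·(sin 1.8798 − sin 2.8798) = -4.3876
y' = 1 − -2.0000·(cos 1.8798 − cos 2.8798) = 2.3236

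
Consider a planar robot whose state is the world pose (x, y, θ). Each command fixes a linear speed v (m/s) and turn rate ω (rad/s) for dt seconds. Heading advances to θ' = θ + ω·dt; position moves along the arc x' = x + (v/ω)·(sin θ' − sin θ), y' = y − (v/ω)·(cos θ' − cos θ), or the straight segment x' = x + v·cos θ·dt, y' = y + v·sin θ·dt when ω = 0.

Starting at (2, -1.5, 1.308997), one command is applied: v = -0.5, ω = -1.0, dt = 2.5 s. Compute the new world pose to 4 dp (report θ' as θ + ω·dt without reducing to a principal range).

θ' = 1.3090 + -1.0·2.5 = -1.1910
R = v/ω = -0.5/-1.0 = 0.5000
x' = 2 + 0.5000·(sin -1.1910 − sin 1.3090) = 1.0527
y' = -1.5 − 0.5000·(cos -1.1910 − cos 1.3090) = -1.5560

(1.0527, -1.5560, -1.1910)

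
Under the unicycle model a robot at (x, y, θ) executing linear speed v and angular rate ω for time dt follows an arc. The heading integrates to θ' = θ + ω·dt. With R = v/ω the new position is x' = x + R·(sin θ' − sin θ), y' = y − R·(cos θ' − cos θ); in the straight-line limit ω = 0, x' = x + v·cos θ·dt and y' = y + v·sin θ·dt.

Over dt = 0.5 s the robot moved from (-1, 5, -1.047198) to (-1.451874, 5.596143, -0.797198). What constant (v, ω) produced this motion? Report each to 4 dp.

Δθ = -0.797198 − -1.047198 = 0.250000
ω = Δθ/dt = 0.250000/0.5 = 0.5000
R = −Δy/(cos θ' − cos θ) = -3.0000
v = R·ω = -3.0000·0.5000 = -1.5000

v = -1.5000, ω = 0.5000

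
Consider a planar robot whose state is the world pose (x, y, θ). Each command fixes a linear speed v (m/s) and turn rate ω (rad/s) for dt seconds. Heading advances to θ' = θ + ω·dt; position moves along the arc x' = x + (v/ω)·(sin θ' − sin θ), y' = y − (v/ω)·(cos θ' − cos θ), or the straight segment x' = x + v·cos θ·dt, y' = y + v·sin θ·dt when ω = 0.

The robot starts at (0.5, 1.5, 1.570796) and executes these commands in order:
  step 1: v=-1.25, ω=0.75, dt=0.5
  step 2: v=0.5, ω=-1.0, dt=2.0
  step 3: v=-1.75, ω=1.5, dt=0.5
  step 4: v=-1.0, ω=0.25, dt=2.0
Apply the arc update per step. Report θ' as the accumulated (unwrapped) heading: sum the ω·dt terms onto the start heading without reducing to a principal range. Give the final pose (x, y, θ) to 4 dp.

step 1: θ'=1.9458 (R=-1.6667) → pose (0.6158, 0.8895, 1.9458)
step 2: θ'=-0.0542 (R=-0.5000) → pose (1.1082, 1.5719, -0.0542)
step 3: θ'=0.6958 (R=-1.1667) → pose (0.2971, 1.3025, 0.6958)
step 4: θ'=1.1958 (R=-4.0000) → pose (-0.8609, -0.3026, 1.1958)

(-0.8609, -0.3026, 1.1958)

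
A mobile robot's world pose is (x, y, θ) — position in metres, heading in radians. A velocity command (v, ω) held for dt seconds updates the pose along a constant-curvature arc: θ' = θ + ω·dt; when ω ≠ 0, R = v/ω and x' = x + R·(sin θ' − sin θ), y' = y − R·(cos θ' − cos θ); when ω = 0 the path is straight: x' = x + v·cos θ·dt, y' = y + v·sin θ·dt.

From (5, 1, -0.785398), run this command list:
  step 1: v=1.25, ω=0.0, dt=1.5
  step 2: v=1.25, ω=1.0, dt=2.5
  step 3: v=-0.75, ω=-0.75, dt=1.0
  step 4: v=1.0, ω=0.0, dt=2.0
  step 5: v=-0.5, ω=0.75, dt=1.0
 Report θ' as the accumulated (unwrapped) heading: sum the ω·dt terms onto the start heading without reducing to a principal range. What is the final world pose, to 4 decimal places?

step 1: θ'=-0.7854 (straight) → pose (6.3258, -0.3258, -0.7854)
step 2: θ'=1.7146 (R=1.2500) → pose (8.4468, 0.7372, 1.7146)
step 3: θ'=0.9646 (R=1.0000) → pose (8.2790, 0.0241, 0.9646)
step 4: θ'=0.9646 (straight) → pose (9.4184, 1.6678, 0.9646)
step 5: θ'=1.7146 (R=-0.6667) → pose (9.3065, 1.1924, 1.7146)

(9.3065, 1.1924, 1.7146)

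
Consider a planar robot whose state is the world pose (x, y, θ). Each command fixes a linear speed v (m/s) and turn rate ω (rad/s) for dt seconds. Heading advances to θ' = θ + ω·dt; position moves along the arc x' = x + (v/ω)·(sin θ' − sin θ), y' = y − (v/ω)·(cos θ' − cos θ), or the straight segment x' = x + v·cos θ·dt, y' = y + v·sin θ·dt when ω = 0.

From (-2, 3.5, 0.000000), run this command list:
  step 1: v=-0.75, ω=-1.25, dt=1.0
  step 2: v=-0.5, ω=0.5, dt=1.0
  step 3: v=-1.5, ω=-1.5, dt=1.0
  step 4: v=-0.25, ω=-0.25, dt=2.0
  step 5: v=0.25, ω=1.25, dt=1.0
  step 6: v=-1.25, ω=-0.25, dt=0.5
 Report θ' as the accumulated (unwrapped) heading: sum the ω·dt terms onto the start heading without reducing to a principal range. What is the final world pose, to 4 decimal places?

step 1: θ'=-1.2500 (R=0.6000) → pose (-2.5694, 3.9108, -1.2500)
step 2: θ'=-0.7500 (R=-1.0000) → pose (-2.8367, 4.3272, -0.7500)
step 3: θ'=-2.2500 (R=1.0000) → pose (-2.9332, 5.6870, -2.2500)
step 4: θ'=-2.7500 (R=1.0000) → pose (-2.5368, 5.9832, -2.7500)
step 5: θ'=-1.5000 (R=0.2000) → pose (-2.6599, 5.7842, -1.5000)
step 6: θ'=-1.6250 (R=5.0000) → pose (-2.6651, 6.4087, -1.6250)

(-2.6651, 6.4087, -1.6250)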